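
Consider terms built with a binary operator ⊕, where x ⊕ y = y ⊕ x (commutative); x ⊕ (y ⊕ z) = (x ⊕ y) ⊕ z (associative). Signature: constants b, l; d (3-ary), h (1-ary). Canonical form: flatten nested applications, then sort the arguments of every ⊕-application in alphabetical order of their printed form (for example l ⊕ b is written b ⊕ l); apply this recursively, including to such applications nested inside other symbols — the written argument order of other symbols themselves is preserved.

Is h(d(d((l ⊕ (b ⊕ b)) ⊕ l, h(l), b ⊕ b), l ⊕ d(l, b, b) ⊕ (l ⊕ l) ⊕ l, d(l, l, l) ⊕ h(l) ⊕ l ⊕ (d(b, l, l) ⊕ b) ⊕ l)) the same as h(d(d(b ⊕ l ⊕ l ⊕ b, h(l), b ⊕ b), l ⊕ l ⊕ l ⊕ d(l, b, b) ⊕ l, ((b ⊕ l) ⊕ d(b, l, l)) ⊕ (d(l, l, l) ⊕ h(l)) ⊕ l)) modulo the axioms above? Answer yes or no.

Answer: yes — both canonical forms are h(d(d(b ⊕ b ⊕ l ⊕ l, h(l), b ⊕ b), d(l, b, b) ⊕ l ⊕ l ⊕ l ⊕ l, b ⊕ d(b, l, l) ⊕ d(l, l, l) ⊕ h(l) ⊕ l ⊕ l))

Derivation:
Left:  h(d(d((l ⊕ (b ⊕ b)) ⊕ l, h(l), b ⊕ b), l ⊕ d(l, b, b) ⊕ (l ⊕ l) ⊕ l, d(l, l, l) ⊕ h(l) ⊕ l ⊕ (d(b, l, l) ⊕ b) ⊕ l))
  Descend into:  d(l, l, l) ⊕ h(l) ⊕ l ⊕ (d(b, l, l) ⊕ b) ⊕ l
  Flatten:  d(l, l, l) ⊕ h(l) ⊕ l ⊕ d(b, l, l) ⊕ b ⊕ l
  Sort arguments:  b ⊕ d(b, l, l) ⊕ d(l, l, l) ⊕ h(l) ⊕ l ⊕ l
  Reassemble:  h(d(d(b ⊕ b ⊕ l ⊕ l, h(l), b ⊕ b), d(l, b, b) ⊕ l ⊕ l ⊕ l ⊕ l, b ⊕ d(b, l, l) ⊕ d(l, l, l) ⊕ h(l) ⊕ l ⊕ l))
Right:  h(d(d(b ⊕ l ⊕ l ⊕ b, h(l), b ⊕ b), l ⊕ l ⊕ l ⊕ d(l, b, b) ⊕ l, ((b ⊕ l) ⊕ d(b, l, l)) ⊕ (d(l, l, l) ⊕ h(l)) ⊕ l))
  Work inside:  ((b ⊕ l) ⊕ d(b, l, l)) ⊕ (d(l, l, l) ⊕ h(l)) ⊕ l
  Flatten:  b ⊕ l ⊕ d(b, l, l) ⊕ d(l, l, l) ⊕ h(l) ⊕ l
  Sort arguments:  b ⊕ d(b, l, l) ⊕ d(l, l, l) ⊕ h(l) ⊕ l ⊕ l
  Rebuild:  h(d(d(b ⊕ b ⊕ l ⊕ l, h(l), b ⊕ b), d(l, b, b) ⊕ l ⊕ l ⊕ l ⊕ l, b ⊕ d(b, l, l) ⊕ d(l, l, l) ⊕ h(l) ⊕ l ⊕ l))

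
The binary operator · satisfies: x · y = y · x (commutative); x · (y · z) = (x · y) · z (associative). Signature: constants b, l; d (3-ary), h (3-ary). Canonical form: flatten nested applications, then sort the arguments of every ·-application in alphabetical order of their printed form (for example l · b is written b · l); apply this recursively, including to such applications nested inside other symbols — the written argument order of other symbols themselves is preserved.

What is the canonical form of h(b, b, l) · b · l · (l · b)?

Answer: b · b · h(b, b, l) · l · l

Derivation:
Un-nest:  h(b, b, l) · b · l · l · b
Order the arguments:  b · b · h(b, b, l) · l · l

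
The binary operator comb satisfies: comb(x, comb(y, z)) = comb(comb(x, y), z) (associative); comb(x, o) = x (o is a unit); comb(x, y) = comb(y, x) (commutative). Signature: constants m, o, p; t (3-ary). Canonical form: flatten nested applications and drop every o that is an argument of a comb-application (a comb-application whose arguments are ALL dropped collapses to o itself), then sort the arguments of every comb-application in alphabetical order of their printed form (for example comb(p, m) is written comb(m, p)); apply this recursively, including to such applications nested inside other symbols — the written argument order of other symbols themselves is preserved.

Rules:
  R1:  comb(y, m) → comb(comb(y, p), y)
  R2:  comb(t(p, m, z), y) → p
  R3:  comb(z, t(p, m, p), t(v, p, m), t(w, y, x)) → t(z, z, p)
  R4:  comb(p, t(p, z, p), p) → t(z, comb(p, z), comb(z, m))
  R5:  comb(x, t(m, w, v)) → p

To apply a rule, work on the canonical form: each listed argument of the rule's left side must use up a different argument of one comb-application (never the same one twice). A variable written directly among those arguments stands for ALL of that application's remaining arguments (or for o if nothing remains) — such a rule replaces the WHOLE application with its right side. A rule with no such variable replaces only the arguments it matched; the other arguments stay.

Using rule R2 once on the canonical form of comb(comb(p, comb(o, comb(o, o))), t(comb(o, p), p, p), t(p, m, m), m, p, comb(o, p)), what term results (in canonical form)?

Answer: p

Derivation:
Canonical form:  comb(m, p, p, p, t(p, m, m), t(p, p, p))
Match R2:  consume t(p, m, m);  y := comb(m, p, p, p, t(p, p, p)), z := m
The extension variable absorbs all remaining arguments, so the whole application is rewritten.
New term:  p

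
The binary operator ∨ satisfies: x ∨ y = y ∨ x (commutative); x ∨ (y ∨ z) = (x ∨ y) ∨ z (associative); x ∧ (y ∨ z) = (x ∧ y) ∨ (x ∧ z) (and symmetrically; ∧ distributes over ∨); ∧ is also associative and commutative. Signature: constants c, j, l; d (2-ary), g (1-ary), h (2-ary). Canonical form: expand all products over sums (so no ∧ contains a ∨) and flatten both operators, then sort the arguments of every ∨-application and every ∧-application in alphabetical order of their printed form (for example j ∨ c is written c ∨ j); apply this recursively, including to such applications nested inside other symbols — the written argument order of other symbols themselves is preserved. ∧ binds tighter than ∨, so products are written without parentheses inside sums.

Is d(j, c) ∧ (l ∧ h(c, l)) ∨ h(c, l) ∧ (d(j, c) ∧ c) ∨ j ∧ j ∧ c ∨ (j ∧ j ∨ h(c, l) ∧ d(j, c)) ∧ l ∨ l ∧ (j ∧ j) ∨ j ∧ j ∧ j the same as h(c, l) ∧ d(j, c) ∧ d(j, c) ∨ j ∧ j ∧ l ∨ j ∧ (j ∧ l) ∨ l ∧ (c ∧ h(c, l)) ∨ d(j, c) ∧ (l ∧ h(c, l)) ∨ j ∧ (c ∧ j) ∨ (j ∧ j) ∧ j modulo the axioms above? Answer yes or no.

Answer: no — c ∧ d(j, c) ∧ h(c, l) ∨ c ∧ j ∧ j ∨ d(j, c) ∧ h(c, l) ∧ l ∨ d(j, c) ∧ h(c, l) ∧ l ∨ j ∧ j ∧ j ∨ j ∧ j ∧ l ∨ j ∧ j ∧ l vs c ∧ h(c, l) ∧ l ∨ c ∧ j ∧ j ∨ d(j, c) ∧ d(j, c) ∧ h(c, l) ∨ d(j, c) ∧ h(c, l) ∧ l ∨ j ∧ j ∧ j ∨ j ∧ j ∧ l ∨ j ∧ j ∧ l

Derivation:
Left:  d(j, c) ∧ (l ∧ h(c, l)) ∨ h(c, l) ∧ (d(j, c) ∧ c) ∨ j ∧ j ∧ c ∨ (j ∧ j ∨ h(c, l) ∧ d(j, c)) ∧ l ∨ l ∧ (j ∧ j) ∨ j ∧ j ∧ j
  Distribute:  d(j, c) ∧ h(c, l) ∧ l ∨ c ∧ d(j, c) ∧ h(c, l) ∨ c ∧ j ∧ j ∨ j ∧ j ∧ l ∨ d(j, c) ∧ h(c, l) ∧ l ∨ j ∧ j ∧ l ∨ j ∧ j ∧ j
  Sort:  c ∧ d(j, c) ∧ h(c, l) ∨ c ∧ j ∧ j ∨ d(j, c) ∧ h(c, l) ∧ l ∨ d(j, c) ∧ h(c, l) ∧ l ∨ j ∧ j ∧ j ∨ j ∧ j ∧ l ∨ j ∧ j ∧ l
Right:  h(c, l) ∧ d(j, c) ∧ d(j, c) ∨ j ∧ j ∧ l ∨ j ∧ (j ∧ l) ∨ l ∧ (c ∧ h(c, l)) ∨ d(j, c) ∧ (l ∧ h(c, l)) ∨ j ∧ (c ∧ j) ∨ (j ∧ j) ∧ j
  Merge nested applications:  d(j, c) ∧ d(j, c) ∧ h(c, l) ∨ j ∧ j ∧ l ∨ j ∧ j ∧ l ∨ c ∧ h(c, l) ∧ l ∨ d(j, c) ∧ h(c, l) ∧ l ∨ c ∧ j ∧ j ∨ j ∧ j ∧ j
  Sort arguments:  c ∧ h(c, l) ∧ l ∨ c ∧ j ∧ j ∨ d(j, c) ∧ d(j, c) ∧ h(c, l) ∨ d(j, c) ∧ h(c, l) ∧ l ∨ j ∧ j ∧ j ∨ j ∧ j ∧ l ∨ j ∧ j ∧ l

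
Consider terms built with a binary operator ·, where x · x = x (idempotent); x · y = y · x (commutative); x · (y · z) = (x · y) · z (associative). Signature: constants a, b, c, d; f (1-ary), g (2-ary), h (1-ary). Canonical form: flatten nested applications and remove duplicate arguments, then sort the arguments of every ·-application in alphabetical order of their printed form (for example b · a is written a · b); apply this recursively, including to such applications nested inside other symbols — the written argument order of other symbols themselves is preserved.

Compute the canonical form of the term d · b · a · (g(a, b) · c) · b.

Merge nested applications:  d · b · a · g(a, b) · c · b
Drop duplicates:  drop duplicate b
Sort arguments:  a · b · c · d · g(a, b)

Answer: a · b · c · d · g(a, b)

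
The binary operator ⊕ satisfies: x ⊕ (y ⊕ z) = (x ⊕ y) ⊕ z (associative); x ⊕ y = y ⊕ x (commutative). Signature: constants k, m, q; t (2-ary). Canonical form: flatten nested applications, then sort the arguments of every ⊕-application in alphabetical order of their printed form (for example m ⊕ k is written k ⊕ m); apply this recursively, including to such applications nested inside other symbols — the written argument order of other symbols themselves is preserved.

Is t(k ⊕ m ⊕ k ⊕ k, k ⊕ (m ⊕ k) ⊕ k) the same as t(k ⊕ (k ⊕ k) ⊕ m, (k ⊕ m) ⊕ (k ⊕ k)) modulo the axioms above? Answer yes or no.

Answer: yes — both canonical forms are t(k ⊕ k ⊕ k ⊕ m, k ⊕ k ⊕ k ⊕ m)

Derivation:
Left:  t(k ⊕ m ⊕ k ⊕ k, k ⊕ (m ⊕ k) ⊕ k)
  Work inside:  k ⊕ (m ⊕ k) ⊕ k
  Un-nest:  k ⊕ m ⊕ k ⊕ k
  Sort arguments:  k ⊕ k ⊕ k ⊕ m
  Rebuild:  t(k ⊕ k ⊕ k ⊕ m, k ⊕ k ⊕ k ⊕ m)
Right:  t(k ⊕ (k ⊕ k) ⊕ m, (k ⊕ m) ⊕ (k ⊕ k))
  Descend into:  (k ⊕ m) ⊕ (k ⊕ k)
  Merge nested applications:  k ⊕ m ⊕ k ⊕ k
  Sort:  k ⊕ k ⊕ k ⊕ m
  Reassemble:  t(k ⊕ k ⊕ k ⊕ m, k ⊕ k ⊕ k ⊕ m)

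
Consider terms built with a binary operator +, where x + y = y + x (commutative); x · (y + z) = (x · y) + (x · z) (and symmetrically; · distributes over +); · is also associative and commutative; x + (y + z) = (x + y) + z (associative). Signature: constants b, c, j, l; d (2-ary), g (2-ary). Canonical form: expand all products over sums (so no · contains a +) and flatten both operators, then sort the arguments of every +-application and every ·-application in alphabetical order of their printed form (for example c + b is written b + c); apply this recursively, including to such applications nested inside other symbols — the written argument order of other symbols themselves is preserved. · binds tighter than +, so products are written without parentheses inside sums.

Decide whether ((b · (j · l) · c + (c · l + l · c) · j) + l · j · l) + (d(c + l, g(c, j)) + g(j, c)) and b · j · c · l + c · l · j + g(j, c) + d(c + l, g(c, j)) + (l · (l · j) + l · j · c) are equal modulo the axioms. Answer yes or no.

Answer: yes — both canonical forms are b · c · j · l + c · j · l + c · j · l + d(c + l, g(c, j)) + g(j, c) + j · l · l

Derivation:
Left:  ((b · (j · l) · c + (c · l + l · c) · j) + l · j · l) + (d(c + l, g(c, j)) + g(j, c))
  Expand:  b · c · j · l + c · j · l + c · j · l + j · l · l + d(c + l, g(c, j)) + g(j, c)
  Sort:  b · c · j · l + c · j · l + c · j · l + d(c + l, g(c, j)) + g(j, c) + j · l · l
Right:  b · j · c · l + c · l · j + g(j, c) + d(c + l, g(c, j)) + (l · (l · j) + l · j · c)
  Un-nest:  b · c · j · l + c · j · l + g(j, c) + d(c + l, g(c, j)) + j · l · l + c · j · l
  Order the arguments:  b · c · j · l + c · j · l + c · j · l + d(c + l, g(c, j)) + g(j, c) + j · l · l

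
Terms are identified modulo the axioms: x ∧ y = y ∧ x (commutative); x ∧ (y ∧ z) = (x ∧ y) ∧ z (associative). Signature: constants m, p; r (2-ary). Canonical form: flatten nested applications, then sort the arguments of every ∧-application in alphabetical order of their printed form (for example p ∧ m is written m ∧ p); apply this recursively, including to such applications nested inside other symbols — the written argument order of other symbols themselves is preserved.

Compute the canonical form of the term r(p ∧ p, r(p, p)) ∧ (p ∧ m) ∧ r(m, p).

Answer: m ∧ p ∧ r(m, p) ∧ r(p ∧ p, r(p, p))

Derivation:
Merge nested applications:  r(p ∧ p, r(p, p)) ∧ p ∧ m ∧ r(m, p)
Sort:  m ∧ p ∧ r(m, p) ∧ r(p ∧ p, r(p, p))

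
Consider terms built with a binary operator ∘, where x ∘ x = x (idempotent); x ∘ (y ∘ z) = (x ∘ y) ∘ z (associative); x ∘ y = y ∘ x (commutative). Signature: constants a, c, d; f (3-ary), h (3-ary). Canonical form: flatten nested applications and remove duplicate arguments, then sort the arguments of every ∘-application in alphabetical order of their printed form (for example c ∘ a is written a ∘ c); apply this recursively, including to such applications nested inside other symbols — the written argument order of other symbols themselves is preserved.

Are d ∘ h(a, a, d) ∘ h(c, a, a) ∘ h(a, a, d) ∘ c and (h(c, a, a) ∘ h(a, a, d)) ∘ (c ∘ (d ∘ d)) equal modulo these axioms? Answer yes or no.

Left:  d ∘ h(a, a, d) ∘ h(c, a, a) ∘ h(a, a, d) ∘ c
  Idempotence:  drop duplicate h(a, a, d)
  Sort arguments:  c ∘ d ∘ h(a, a, d) ∘ h(c, a, a)
Right:  (h(c, a, a) ∘ h(a, a, d)) ∘ (c ∘ (d ∘ d))
  Un-nest:  h(c, a, a) ∘ h(a, a, d) ∘ c ∘ d ∘ d
  Drop duplicates:  drop duplicate d
  Order the arguments:  c ∘ d ∘ h(a, a, d) ∘ h(c, a, a)

Answer: yes — both canonical forms are c ∘ d ∘ h(a, a, d) ∘ h(c, a, a)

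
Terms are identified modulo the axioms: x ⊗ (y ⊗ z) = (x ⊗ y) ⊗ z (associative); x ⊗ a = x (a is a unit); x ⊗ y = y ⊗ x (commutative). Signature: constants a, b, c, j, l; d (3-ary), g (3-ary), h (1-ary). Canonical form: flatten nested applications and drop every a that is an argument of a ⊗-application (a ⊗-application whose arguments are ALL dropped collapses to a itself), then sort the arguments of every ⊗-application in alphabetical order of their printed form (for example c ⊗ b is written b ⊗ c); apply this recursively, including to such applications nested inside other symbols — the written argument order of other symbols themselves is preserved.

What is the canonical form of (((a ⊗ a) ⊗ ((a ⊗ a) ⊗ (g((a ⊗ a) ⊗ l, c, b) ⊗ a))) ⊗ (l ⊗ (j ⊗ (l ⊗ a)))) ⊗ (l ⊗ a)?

Un-nest:  a ⊗ a ⊗ a ⊗ a ⊗ g((a ⊗ a) ⊗ l, c, b) ⊗ a ⊗ l ⊗ j ⊗ l ⊗ a ⊗ l ⊗ a
Canonicalize subterm:  g((a ⊗ a) ⊗ l, c, b)  →  g(l, c, b)
Units out:  drop a (×7)
Sort arguments:  g(l, c, b) ⊗ j ⊗ l ⊗ l ⊗ l

Answer: g(l, c, b) ⊗ j ⊗ l ⊗ l ⊗ l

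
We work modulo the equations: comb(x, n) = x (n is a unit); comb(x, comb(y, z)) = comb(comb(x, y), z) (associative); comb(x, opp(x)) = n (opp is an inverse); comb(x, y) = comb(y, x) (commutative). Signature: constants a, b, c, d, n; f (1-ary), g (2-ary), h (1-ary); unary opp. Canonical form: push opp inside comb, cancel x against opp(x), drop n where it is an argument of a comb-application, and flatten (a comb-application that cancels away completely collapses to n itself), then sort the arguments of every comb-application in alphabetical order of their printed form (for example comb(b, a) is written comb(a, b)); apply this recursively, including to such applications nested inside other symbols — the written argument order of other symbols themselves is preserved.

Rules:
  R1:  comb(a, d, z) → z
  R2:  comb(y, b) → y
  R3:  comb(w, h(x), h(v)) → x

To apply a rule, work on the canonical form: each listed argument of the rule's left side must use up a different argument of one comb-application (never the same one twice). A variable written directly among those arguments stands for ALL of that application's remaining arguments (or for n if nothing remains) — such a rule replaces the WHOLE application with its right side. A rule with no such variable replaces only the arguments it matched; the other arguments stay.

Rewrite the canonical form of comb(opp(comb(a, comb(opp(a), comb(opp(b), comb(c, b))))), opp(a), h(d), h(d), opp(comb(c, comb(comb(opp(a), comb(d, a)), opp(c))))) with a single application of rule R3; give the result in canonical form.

Canonical form:  comb(h(d), h(d), opp(a), opp(c), opp(d))
Apply R3:  consuming h(d), h(d);  v := d, w := comb(opp(a), opp(c), opp(d)), x := d
The extension variable absorbs all remaining arguments, so the whole application is rewritten.
Result:  d

Answer: d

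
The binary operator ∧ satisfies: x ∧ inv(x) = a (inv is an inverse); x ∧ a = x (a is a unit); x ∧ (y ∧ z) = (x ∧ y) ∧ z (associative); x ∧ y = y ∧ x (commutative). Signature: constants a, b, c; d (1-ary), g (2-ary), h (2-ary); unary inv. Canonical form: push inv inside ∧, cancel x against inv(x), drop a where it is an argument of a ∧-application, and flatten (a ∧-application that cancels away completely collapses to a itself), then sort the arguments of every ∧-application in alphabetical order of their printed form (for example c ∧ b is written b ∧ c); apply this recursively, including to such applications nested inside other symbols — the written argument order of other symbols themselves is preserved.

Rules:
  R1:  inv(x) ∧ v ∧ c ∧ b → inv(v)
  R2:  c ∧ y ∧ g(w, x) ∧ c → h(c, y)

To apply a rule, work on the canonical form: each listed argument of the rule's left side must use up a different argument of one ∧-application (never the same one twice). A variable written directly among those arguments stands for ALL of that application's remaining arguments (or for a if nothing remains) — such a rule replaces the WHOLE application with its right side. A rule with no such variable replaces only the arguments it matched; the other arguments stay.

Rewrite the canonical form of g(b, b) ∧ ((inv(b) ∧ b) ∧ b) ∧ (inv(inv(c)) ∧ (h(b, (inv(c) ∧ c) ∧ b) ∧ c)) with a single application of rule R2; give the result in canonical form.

Answer: h(c, b ∧ h(b, b))

Derivation:
Canonical form:  b ∧ c ∧ c ∧ g(b, b) ∧ h(b, b)
R2 matches:  uses c, c, g(b, b);  w := b, x := b, y := b ∧ h(b, b)
Every leftover argument binds to the variable; the entire application is replaced.
New term:  h(c, b ∧ h(b, b))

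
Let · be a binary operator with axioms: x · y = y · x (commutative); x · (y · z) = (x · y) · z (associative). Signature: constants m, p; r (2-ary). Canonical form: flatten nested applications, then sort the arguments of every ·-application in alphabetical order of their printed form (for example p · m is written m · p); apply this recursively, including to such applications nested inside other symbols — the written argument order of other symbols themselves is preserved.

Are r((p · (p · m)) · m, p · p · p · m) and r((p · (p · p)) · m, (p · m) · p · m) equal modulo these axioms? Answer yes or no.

Left:  r((p · (p · m)) · m, p · p · p · m)
  Work inside:  (p · (p · m)) · m
  Flatten:  p · p · m · m
  Sort arguments:  m · m · p · p
  Put back:  r(m · m · p · p, m · p · p · p)
Right:  r((p · (p · p)) · m, (p · m) · p · m)
  Work inside:  (p · (p · p)) · m
  Merge nested applications:  p · p · p · m
  Sort:  m · p · p · p
  Put back:  r(m · p · p · p, m · m · p · p)

Answer: no — r(m · m · p · p, m · p · p · p) vs r(m · p · p · p, m · m · p · p)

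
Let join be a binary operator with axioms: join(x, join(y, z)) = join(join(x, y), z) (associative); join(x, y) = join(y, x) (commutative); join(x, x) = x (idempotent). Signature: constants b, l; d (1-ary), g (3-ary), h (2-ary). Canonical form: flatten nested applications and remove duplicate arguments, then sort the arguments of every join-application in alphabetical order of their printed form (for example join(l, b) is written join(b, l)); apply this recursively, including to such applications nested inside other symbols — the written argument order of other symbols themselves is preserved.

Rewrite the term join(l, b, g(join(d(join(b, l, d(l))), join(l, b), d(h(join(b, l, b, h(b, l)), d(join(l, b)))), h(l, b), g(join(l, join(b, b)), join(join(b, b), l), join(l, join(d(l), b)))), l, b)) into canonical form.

Answer: join(b, g(join(b, d(h(join(b, h(b, l), l), d(join(b, l)))), d(join(b, d(l), l)), g(join(b, l), join(b, l), join(b, d(l), l)), h(l, b), l), l, b), l)

Derivation:
Canonicalize subterm:  g(join(d(join(b, l, d(l))), join(l, b), d(h(join(b, l, b, h(b, l)), d(join(l, b)))), h(l, b), g(join(l, join(b, b)), join(join(b, b), l), join(l, join(d(l), b)))), l, b)  →  g(join(b, d(h(join(b, h(b, l), l), d(join(b, l)))), d(join(b, d(l), l)), g(join(b, l), join(b, l), join(b, d(l), l)), h(l, b), l), l, b)
Order the arguments:  join(b, g(join(b, d(h(join(b, h(b, l), l), d(join(b, l)))), d(join(b, d(l), l)), g(join(b, l), join(b, l), join(b, d(l), l)), h(l, b), l), l, b), l)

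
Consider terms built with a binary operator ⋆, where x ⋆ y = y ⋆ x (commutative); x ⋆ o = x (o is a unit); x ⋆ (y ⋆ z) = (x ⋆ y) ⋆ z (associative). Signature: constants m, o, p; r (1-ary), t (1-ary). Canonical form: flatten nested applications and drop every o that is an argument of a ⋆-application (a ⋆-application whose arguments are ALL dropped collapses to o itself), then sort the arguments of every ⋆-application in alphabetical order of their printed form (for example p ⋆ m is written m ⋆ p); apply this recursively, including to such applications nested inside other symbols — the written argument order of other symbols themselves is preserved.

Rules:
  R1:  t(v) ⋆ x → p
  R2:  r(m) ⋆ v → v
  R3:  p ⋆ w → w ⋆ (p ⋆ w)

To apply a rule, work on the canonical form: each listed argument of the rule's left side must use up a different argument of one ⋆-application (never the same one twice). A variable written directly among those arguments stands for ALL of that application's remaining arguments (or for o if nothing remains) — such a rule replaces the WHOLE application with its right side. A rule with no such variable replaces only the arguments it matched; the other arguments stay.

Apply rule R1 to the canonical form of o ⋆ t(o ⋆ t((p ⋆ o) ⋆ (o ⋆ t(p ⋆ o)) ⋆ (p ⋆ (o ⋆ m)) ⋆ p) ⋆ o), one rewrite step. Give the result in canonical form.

Canonical form:  t(t(m ⋆ p ⋆ p ⋆ p ⋆ t(p)))
Match R1:  consume t(p);  v := p, x := m ⋆ p ⋆ p ⋆ p
Every leftover argument binds to the variable; the entire application is replaced.
Giving:  t(t(p))

Answer: t(t(p))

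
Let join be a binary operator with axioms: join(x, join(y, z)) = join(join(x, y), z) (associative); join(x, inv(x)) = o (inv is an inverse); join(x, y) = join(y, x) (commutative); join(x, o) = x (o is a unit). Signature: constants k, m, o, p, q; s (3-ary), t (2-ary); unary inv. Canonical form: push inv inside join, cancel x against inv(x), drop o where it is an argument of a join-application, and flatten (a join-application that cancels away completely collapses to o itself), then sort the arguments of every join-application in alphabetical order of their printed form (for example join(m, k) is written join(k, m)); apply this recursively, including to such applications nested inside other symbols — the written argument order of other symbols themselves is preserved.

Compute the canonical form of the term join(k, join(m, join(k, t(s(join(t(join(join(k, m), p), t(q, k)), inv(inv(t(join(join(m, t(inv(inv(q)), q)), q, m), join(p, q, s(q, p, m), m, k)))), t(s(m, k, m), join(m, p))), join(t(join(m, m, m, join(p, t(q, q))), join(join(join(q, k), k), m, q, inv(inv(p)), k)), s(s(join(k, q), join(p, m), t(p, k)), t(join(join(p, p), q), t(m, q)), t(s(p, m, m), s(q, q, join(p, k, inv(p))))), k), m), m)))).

Push inv inside:  distribute inv over join and collapse double inv
Combine occurrences:  join(k, k, m, t(s(join(t(join(k, m, p), t(q, k)), t(join(m, m, q, t(q, q)), join(k, m, p, q, s(q, p, m))), t(s(m, k, m), join(m, p))), join(k, s(s(join(k, q), join(m, p), t(p, k)), t(join(p, p, q), t(m, q)), t(s(p, m, m), s(q, q, k))), t(join(m, m, m, p, t(q, q)), join(k, k, k, m, p, q, q))), m), m))

Answer: join(k, k, m, t(s(join(t(join(k, m, p), t(q, k)), t(join(m, m, q, t(q, q)), join(k, m, p, q, s(q, p, m))), t(s(m, k, m), join(m, p))), join(k, s(s(join(k, q), join(m, p), t(p, k)), t(join(p, p, q), t(m, q)), t(s(p, m, m), s(q, q, k))), t(join(m, m, m, p, t(q, q)), join(k, k, k, m, p, q, q))), m), m))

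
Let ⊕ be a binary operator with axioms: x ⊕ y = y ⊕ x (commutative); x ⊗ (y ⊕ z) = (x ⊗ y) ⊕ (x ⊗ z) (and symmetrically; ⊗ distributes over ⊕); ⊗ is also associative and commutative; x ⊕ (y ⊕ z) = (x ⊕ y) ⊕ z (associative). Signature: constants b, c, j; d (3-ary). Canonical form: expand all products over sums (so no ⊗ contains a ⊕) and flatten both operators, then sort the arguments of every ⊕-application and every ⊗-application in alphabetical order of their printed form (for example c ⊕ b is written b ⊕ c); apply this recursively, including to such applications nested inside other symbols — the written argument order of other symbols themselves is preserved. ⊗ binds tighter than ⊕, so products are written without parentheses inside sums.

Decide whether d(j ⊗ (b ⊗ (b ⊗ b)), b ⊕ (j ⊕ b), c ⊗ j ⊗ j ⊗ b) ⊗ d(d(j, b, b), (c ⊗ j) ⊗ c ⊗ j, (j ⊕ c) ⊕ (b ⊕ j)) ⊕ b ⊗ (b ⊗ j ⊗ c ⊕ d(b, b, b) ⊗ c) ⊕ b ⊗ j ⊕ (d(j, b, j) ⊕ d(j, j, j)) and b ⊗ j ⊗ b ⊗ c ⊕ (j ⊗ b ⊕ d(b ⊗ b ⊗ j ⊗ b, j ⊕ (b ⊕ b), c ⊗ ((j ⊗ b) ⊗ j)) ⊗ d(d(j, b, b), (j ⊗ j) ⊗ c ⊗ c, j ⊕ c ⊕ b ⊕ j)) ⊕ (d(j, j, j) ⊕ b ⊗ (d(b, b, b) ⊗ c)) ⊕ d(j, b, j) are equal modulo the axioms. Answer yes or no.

Answer: yes — both canonical forms are b ⊗ b ⊗ c ⊗ j ⊕ b ⊗ c ⊗ d(b, b, b) ⊕ b ⊗ j ⊕ d(b ⊗ b ⊗ b ⊗ j, b ⊕ b ⊕ j, b ⊗ c ⊗ j ⊗ j) ⊗ d(d(j, b, b), c ⊗ c ⊗ j ⊗ j, b ⊕ c ⊕ j ⊕ j) ⊕ d(j, b, j) ⊕ d(j, j, j)

Derivation:
Left:  d(j ⊗ (b ⊗ (b ⊗ b)), b ⊕ (j ⊕ b), c ⊗ j ⊗ j ⊗ b) ⊗ d(d(j, b, b), (c ⊗ j) ⊗ c ⊗ j, (j ⊕ c) ⊕ (b ⊕ j)) ⊕ b ⊗ (b ⊗ j ⊗ c ⊕ d(b, b, b) ⊗ c) ⊕ b ⊗ j ⊕ (d(j, b, j) ⊕ d(j, j, j))
  Expand:  d(b ⊗ b ⊗ b ⊗ j, b ⊕ b ⊕ j, b ⊗ c ⊗ j ⊗ j) ⊗ d(d(j, b, b), c ⊗ c ⊗ j ⊗ j, b ⊕ c ⊕ j ⊕ j) ⊕ b ⊗ b ⊗ c ⊗ j ⊕ b ⊗ c ⊗ d(b, b, b) ⊕ b ⊗ j ⊕ d(j, b, j) ⊕ d(j, j, j)
  Sort arguments:  b ⊗ b ⊗ c ⊗ j ⊕ b ⊗ c ⊗ d(b, b, b) ⊕ b ⊗ j ⊕ d(b ⊗ b ⊗ b ⊗ j, b ⊕ b ⊕ j, b ⊗ c ⊗ j ⊗ j) ⊗ d(d(j, b, b), c ⊗ c ⊗ j ⊗ j, b ⊕ c ⊕ j ⊕ j) ⊕ d(j, b, j) ⊕ d(j, j, j)
Right:  b ⊗ j ⊗ b ⊗ c ⊕ (j ⊗ b ⊕ d(b ⊗ b ⊗ j ⊗ b, j ⊕ (b ⊕ b), c ⊗ ((j ⊗ b) ⊗ j)) ⊗ d(d(j, b, b), (j ⊗ j) ⊗ c ⊗ c, j ⊕ c ⊕ b ⊕ j)) ⊕ (d(j, j, j) ⊕ b ⊗ (d(b, b, b) ⊗ c)) ⊕ d(j, b, j)
  Flatten:  b ⊗ b ⊗ c ⊗ j ⊕ b ⊗ j ⊕ d(b ⊗ b ⊗ b ⊗ j, b ⊕ b ⊕ j, b ⊗ c ⊗ j ⊗ j) ⊗ d(d(j, b, b), c ⊗ c ⊗ j ⊗ j, b ⊕ c ⊕ j ⊕ j) ⊕ d(j, j, j) ⊕ b ⊗ c ⊗ d(b, b, b) ⊕ d(j, b, j)
  Sort:  b ⊗ b ⊗ c ⊗ j ⊕ b ⊗ c ⊗ d(b, b, b) ⊕ b ⊗ j ⊕ d(b ⊗ b ⊗ b ⊗ j, b ⊕ b ⊕ j, b ⊗ c ⊗ j ⊗ j) ⊗ d(d(j, b, b), c ⊗ c ⊗ j ⊗ j, b ⊕ c ⊕ j ⊕ j) ⊕ d(j, b, j) ⊕ d(j, j, j)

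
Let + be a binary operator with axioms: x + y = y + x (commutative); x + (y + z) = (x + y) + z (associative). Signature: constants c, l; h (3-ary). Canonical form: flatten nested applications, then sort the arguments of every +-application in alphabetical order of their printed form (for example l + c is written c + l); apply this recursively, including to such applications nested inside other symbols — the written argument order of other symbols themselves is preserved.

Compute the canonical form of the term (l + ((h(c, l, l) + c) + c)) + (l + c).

Un-nest:  l + h(c, l, l) + c + c + l + c
Sort:  c + c + c + h(c, l, l) + l + l

Answer: c + c + c + h(c, l, l) + l + l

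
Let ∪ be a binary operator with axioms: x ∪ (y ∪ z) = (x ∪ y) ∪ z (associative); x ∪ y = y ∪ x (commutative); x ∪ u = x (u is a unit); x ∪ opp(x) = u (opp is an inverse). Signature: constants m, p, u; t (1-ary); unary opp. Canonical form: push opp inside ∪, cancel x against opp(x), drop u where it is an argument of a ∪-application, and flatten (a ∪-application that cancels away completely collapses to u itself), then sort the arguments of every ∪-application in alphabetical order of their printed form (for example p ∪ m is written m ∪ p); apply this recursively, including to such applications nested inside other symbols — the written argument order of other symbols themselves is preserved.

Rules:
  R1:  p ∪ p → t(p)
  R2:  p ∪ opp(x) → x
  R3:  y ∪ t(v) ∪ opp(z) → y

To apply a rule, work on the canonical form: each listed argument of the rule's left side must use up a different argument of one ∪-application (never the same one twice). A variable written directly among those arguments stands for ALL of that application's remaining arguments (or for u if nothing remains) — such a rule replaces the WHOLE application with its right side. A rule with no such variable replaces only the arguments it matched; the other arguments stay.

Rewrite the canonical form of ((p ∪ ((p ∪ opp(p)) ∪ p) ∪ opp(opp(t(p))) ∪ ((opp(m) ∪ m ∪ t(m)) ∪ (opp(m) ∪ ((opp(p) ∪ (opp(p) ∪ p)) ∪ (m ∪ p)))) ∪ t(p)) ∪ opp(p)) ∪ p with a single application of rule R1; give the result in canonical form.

Canonical form:  p ∪ p ∪ t(m) ∪ t(p) ∪ t(p)
Match R1:  consume p, p
Giving:  t(m) ∪ t(p) ∪ t(p) ∪ t(p)

Answer: t(m) ∪ t(p) ∪ t(p) ∪ t(p)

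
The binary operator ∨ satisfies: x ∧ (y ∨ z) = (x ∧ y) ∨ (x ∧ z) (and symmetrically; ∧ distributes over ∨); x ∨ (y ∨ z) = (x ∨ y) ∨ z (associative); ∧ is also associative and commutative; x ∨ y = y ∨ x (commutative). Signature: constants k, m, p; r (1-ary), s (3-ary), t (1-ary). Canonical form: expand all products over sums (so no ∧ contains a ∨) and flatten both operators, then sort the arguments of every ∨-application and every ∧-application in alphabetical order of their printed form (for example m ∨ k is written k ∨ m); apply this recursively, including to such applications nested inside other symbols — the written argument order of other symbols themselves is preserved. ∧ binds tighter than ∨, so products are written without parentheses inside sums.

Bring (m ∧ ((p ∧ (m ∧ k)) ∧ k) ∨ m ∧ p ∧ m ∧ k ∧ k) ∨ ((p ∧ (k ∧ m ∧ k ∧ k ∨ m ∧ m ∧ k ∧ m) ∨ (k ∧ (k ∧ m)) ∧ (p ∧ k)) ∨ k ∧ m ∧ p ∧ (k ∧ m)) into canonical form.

Answer: k ∧ k ∧ k ∧ m ∧ p ∨ k ∧ k ∧ k ∧ m ∧ p ∨ k ∧ k ∧ m ∧ m ∧ p ∨ k ∧ k ∧ m ∧ m ∧ p ∨ k ∧ k ∧ m ∧ m ∧ p ∨ k ∧ m ∧ m ∧ m ∧ p

Derivation:
Expand products over sums:  k ∧ k ∧ m ∧ m ∧ p ∨ k ∧ k ∧ m ∧ m ∧ p ∨ k ∧ k ∧ k ∧ m ∧ p ∨ k ∧ m ∧ m ∧ m ∧ p ∨ k ∧ k ∧ k ∧ m ∧ p ∨ k ∧ k ∧ m ∧ m ∧ p
Order the arguments:  k ∧ k ∧ k ∧ m ∧ p ∨ k ∧ k ∧ k ∧ m ∧ p ∨ k ∧ k ∧ m ∧ m ∧ p ∨ k ∧ k ∧ m ∧ m ∧ p ∨ k ∧ k ∧ m ∧ m ∧ p ∨ k ∧ m ∧ m ∧ m ∧ p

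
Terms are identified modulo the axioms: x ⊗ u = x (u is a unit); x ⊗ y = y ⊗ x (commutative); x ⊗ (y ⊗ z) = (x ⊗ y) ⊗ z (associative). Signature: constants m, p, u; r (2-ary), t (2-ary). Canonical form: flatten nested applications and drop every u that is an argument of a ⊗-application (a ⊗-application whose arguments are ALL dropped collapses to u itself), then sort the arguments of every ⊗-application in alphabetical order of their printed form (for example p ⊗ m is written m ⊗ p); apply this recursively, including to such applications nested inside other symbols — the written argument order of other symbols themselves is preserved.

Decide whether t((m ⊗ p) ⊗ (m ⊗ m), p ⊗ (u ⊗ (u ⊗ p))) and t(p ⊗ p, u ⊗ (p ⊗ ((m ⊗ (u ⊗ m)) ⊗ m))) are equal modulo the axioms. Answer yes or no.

Left:  t((m ⊗ p) ⊗ (m ⊗ m), p ⊗ (u ⊗ (u ⊗ p)))
  Work inside:  p ⊗ (u ⊗ (u ⊗ p))
  Flatten:  p ⊗ u ⊗ u ⊗ p
  Unit:  drop u (×2)
  Sort:  p ⊗ p
  Rebuild:  t(m ⊗ m ⊗ m ⊗ p, p ⊗ p)
Right:  t(p ⊗ p, u ⊗ (p ⊗ ((m ⊗ (u ⊗ m)) ⊗ m)))
  Focus inside:  u ⊗ (p ⊗ ((m ⊗ (u ⊗ m)) ⊗ m))
  Merge nested applications:  u ⊗ p ⊗ m ⊗ u ⊗ m ⊗ m
  Unit:  drop u (×2)
  Sort arguments:  m ⊗ m ⊗ m ⊗ p
  Put back:  t(p ⊗ p, m ⊗ m ⊗ m ⊗ p)

Answer: no — t(m ⊗ m ⊗ m ⊗ p, p ⊗ p) vs t(p ⊗ p, m ⊗ m ⊗ m ⊗ p)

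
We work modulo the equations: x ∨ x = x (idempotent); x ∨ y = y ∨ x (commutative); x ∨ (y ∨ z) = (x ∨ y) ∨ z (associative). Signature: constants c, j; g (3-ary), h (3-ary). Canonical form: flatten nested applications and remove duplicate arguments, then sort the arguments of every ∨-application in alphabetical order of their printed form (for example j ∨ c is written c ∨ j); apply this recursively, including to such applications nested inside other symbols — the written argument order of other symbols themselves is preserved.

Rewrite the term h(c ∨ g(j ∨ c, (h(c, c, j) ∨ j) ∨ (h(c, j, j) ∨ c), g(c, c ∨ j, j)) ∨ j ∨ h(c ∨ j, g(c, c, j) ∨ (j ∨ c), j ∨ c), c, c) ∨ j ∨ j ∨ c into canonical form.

Canonicalize subterm:  h(c ∨ g(j ∨ c, (h(c, c, j) ∨ j) ∨ (h(c, j, j) ∨ c), g(c, c ∨ j, j)) ∨ j ∨ h(c ∨ j, g(c, c, j) ∨ (j ∨ c), j ∨ c), c, c)  →  h(c ∨ g(c ∨ j, c ∨ h(c, c, j) ∨ h(c, j, j) ∨ j, g(c, c ∨ j, j)) ∨ h(c ∨ j, c ∨ g(c, c, j) ∨ j, c ∨ j) ∨ j, c, c)
Drop duplicates:  drop duplicate j
Sort:  c ∨ h(c ∨ g(c ∨ j, c ∨ h(c, c, j) ∨ h(c, j, j) ∨ j, g(c, c ∨ j, j)) ∨ h(c ∨ j, c ∨ g(c, c, j) ∨ j, c ∨ j) ∨ j, c, c) ∨ j

Answer: c ∨ h(c ∨ g(c ∨ j, c ∨ h(c, c, j) ∨ h(c, j, j) ∨ j, g(c, c ∨ j, j)) ∨ h(c ∨ j, c ∨ g(c, c, j) ∨ j, c ∨ j) ∨ j, c, c) ∨ j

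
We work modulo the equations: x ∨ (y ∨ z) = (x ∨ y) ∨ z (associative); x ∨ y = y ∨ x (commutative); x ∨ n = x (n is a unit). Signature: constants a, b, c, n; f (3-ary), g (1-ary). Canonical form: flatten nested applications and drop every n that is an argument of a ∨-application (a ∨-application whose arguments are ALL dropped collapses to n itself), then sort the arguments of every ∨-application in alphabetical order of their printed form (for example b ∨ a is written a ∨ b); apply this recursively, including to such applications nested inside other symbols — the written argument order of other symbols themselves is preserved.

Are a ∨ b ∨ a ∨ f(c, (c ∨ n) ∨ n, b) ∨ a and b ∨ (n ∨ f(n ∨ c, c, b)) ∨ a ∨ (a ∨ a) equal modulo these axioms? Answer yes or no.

Answer: yes — both canonical forms are a ∨ a ∨ a ∨ b ∨ f(c, c, b)

Derivation:
Left:  a ∨ b ∨ a ∨ f(c, (c ∨ n) ∨ n, b) ∨ a
  Canonicalize subterm:  f(c, (c ∨ n) ∨ n, b)  →  f(c, c, b)
  Sort:  a ∨ a ∨ a ∨ b ∨ f(c, c, b)
Right:  b ∨ (n ∨ f(n ∨ c, c, b)) ∨ a ∨ (a ∨ a)
  Un-nest:  b ∨ n ∨ f(n ∨ c, c, b) ∨ a ∨ a ∨ a
  Canonicalize subterm:  f(n ∨ c, c, b)  →  f(c, c, b)
  Drop the unit:  drop n
  Sort:  a ∨ a ∨ a ∨ b ∨ f(c, c, b)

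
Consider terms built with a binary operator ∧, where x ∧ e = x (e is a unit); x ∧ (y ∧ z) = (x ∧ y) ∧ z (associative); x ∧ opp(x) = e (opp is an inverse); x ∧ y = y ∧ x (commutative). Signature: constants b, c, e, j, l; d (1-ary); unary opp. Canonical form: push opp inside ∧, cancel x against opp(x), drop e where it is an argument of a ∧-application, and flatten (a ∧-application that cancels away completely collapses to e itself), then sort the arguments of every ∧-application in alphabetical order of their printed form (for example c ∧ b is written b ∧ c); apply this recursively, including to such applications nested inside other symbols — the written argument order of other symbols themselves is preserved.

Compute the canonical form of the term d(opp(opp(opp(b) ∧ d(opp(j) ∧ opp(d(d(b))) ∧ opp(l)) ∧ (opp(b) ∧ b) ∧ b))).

Descend into:  opp(b) ∧ d(opp(j) ∧ opp(d(d(b))) ∧ opp(l)) ∧ (opp(b) ∧ b) ∧ b
Cancel:  b cancels
Collect:  d(opp(d(d(b))) ∧ opp(j) ∧ opp(l))
Put back:  d(d(opp(d(d(b))) ∧ opp(j) ∧ opp(l)))

Answer: d(d(opp(d(d(b))) ∧ opp(j) ∧ opp(l)))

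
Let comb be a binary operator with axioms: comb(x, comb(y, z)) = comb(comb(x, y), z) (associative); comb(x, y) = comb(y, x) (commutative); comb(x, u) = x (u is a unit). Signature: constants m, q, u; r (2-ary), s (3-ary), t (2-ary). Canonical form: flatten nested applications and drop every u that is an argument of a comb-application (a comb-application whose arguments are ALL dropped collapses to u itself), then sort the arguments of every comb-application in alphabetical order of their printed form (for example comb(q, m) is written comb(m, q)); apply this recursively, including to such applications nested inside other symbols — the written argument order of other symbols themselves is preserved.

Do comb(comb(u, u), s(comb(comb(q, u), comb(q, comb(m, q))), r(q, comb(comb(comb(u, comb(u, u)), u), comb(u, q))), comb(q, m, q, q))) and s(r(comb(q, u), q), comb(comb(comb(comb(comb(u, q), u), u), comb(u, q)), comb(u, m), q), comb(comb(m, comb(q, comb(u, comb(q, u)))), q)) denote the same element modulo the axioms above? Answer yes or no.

Left:  comb(comb(u, u), s(comb(comb(q, u), comb(q, comb(m, q))), r(q, comb(comb(comb(u, comb(u, u)), u), comb(u, q))), comb(q, m, q, q)))
  Merge nested applications:  comb(u, u, s(comb(comb(q, u), comb(q, comb(m, q))), r(q, comb(comb(comb(u, comb(u, u)), u), comb(u, q))), comb(q, m, q, q)))
  Simplify inside:  s(comb(comb(q, u), comb(q, comb(m, q))), r(q, comb(comb(comb(u, comb(u, u)), u), comb(u, q))), comb(q, m, q, q))  →  s(comb(m, q, q, q), r(q, q), comb(m, q, q, q))
  Drop the unit:  drop u (×2)
  Sort arguments:  s(comb(m, q, q, q), r(q, q), comb(m, q, q, q))
Right:  s(r(comb(q, u), q), comb(comb(comb(comb(comb(u, q), u), u), comb(u, q)), comb(u, m), q), comb(comb(m, comb(q, comb(u, comb(q, u)))), q))
  Focus inside:  comb(comb(comb(comb(comb(u, q), u), u), comb(u, q)), comb(u, m), q)
  Un-nest:  comb(u, q, u, u, u, q, u, m, q)
  Unit:  drop u (×5)
  Sort:  comb(m, q, q, q)
  Rebuild:  s(r(q, q), comb(m, q, q, q), comb(m, q, q, q))

Answer: no — s(comb(m, q, q, q), r(q, q), comb(m, q, q, q)) vs s(r(q, q), comb(m, q, q, q), comb(m, q, q, q))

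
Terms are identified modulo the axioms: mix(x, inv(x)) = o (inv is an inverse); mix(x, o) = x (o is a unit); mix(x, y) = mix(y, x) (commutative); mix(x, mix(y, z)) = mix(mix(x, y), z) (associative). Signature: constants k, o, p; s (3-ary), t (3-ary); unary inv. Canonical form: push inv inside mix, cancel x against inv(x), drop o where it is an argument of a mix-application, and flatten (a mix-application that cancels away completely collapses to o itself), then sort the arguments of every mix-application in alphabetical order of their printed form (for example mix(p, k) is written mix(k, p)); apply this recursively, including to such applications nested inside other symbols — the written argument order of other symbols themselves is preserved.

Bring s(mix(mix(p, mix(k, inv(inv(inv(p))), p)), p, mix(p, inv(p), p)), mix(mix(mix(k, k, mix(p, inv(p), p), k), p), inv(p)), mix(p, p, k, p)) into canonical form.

Focus inside:  mix(mix(p, mix(k, inv(inv(inv(p))), p)), p, mix(p, inv(p), p))
Push inv inside:  distribute inv over mix and collapse double inv
Collect terms:  mix(p, p, p, k)
Sort arguments:  mix(k, p, p, p)
Reassemble:  s(mix(k, p, p, p), mix(k, k, k, p), mix(k, p, p, p))

Answer: s(mix(k, p, p, p), mix(k, k, k, p), mix(k, p, p, p))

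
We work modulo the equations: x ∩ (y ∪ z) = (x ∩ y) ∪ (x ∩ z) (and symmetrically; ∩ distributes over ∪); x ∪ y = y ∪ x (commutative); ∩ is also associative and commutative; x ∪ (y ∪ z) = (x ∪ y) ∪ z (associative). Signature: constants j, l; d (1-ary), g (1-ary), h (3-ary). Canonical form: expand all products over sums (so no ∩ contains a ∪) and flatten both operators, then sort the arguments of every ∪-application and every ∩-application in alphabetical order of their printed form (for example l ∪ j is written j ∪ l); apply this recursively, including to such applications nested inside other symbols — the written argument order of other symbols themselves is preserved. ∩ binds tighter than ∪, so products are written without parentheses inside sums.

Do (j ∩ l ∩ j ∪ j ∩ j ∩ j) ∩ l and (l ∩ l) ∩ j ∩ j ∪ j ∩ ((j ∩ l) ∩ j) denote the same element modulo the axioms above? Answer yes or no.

Answer: yes — both canonical forms are j ∩ j ∩ j ∩ l ∪ j ∩ j ∩ l ∩ l

Derivation:
Left:  (j ∩ l ∩ j ∪ j ∩ j ∩ j) ∩ l
  Expand products over sums:  j ∩ j ∩ l ∩ l ∪ j ∩ j ∩ j ∩ l
  Sort:  j ∩ j ∩ j ∩ l ∪ j ∩ j ∩ l ∩ l
Right:  (l ∩ l) ∩ j ∩ j ∪ j ∩ ((j ∩ l) ∩ j)
  Flatten:  j ∩ j ∩ l ∩ l ∪ j ∩ j ∩ j ∩ l
  Sort:  j ∩ j ∩ j ∩ l ∪ j ∩ j ∩ l ∩ l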